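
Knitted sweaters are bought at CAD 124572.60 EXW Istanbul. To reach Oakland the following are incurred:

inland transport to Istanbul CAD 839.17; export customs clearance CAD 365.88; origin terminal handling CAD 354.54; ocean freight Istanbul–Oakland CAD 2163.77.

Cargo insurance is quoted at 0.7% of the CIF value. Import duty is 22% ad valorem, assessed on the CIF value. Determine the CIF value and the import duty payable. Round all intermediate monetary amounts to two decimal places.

CIF value: CAD 129200.36; import duty: CAD 28424.08

Let C be the CIF value. C = EXW price + pre-shipment costs + freight + 0.7% × C
C − 0.7% × C = 124572.60 + 839.17 + 365.88 + 354.54 + 2163.77
0.993 × C = 128295.96
C = 128295.96 / 0.993 = 129200.36
Insurance premium = 0.7% × 129200.36 = 904.40
Import duty = 129200.36 × 22% = 28424.08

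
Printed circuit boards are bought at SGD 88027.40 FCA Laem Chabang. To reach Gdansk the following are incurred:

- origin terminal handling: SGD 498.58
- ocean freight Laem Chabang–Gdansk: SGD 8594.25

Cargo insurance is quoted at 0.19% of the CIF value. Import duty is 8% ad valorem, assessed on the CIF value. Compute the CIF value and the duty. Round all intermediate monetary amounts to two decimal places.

Let C be the CIF value. C = FCA price + pre-shipment costs + freight + 0.19% × C
C − 0.19% × C = 88027.40 + 498.58 + 8594.25
0.9981 × C = 97120.23
C = 97120.23 / 0.9981 = 97305.11
Insurance premium = 0.19% × 97305.11 = 184.88
Import duty = 97305.11 × 8% = 7784.41

CIF value: SGD 97305.11; import duty: SGD 7784.41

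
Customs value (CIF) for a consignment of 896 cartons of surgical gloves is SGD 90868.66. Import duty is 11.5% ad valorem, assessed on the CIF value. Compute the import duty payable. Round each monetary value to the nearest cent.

Import duty: SGD 10449.90

Import duty = 90868.66 × 11.5% = 10449.90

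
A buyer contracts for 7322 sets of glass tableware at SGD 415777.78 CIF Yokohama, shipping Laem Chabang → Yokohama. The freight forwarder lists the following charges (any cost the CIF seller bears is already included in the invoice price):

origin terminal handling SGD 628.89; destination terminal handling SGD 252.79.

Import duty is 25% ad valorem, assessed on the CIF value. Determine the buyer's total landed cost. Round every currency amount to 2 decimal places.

CIF: the seller pays costs through ocean freight and marine insurance to the destination port.
Already in the invoice (seller's account under CIF): origin terminal — exclude.
The CIF price already equals the CIF value: 415777.78
Import duty = 415777.78 × 25% = 103944.45
Buyer bears: destination terminal 252.79 + duty 103944.45 = 104197.24
Landed cost = invoice 415777.78 + 104197.24 = 519975.02

Total landed cost: SGD 519975.02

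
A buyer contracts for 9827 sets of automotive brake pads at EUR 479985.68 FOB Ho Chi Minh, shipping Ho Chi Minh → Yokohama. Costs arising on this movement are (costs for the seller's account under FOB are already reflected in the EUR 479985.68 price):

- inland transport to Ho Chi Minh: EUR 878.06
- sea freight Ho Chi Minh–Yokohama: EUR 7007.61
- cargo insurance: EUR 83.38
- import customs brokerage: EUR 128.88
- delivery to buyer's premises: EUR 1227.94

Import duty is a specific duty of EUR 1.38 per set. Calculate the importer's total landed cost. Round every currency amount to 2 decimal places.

FOB: the seller bears costs until goods are on board at the origin port; the buyer bears freight, insurance and all costs thereafter.
Already in the invoice (seller's account under FOB): inland to port — exclude.
CIF value = FOB price + freight + insurance = 479985.68 + 7007.61 + 83.38 = 487076.67
Import duty = 9827 × 1.38 = 13561.26
Buyer bears: freight 7007.61 + insurance 83.38 + brokerage 128.88 + delivery 1227.94 + duty 13561.26 = 22009.07
Landed cost = invoice 479985.68 + 22009.07 = 501994.75

Total landed cost: EUR 501994.75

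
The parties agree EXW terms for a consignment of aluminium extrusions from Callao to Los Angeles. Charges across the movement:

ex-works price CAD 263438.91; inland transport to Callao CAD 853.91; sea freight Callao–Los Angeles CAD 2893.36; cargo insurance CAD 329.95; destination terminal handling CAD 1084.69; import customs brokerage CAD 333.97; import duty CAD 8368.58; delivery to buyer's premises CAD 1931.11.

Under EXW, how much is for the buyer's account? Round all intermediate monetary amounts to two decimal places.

EXW: the seller makes goods available at their premises; the buyer bears all onward costs.
Seller's account: goods 263438.91 = 263438.91
Buyer's account: inland to port 853.91 + freight 2893.36 + insurance 329.95 + destination terminal 1084.69 + brokerage 333.97 + duty 8368.58 + delivery 1931.11 = 15795.57

Buyer's account: CAD 15795.57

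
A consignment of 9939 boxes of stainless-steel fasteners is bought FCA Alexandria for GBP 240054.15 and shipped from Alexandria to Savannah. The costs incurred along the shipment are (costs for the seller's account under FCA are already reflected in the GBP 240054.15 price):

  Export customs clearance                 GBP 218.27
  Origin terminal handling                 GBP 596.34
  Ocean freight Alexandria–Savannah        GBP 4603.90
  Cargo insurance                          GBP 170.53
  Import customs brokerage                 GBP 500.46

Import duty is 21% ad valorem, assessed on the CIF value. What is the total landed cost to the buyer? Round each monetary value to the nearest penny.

FCA: the seller delivers export-cleared goods to the carrier; the buyer bears costs from that point.
Already in the invoice (seller's account under FCA): export clearance — exclude.
CIF value = FCA price + origin terminal + freight + insurance = 240054.15 + 596.34 + 4603.90 + 170.53 = 245424.92
Import duty = 245424.92 × 21% = 51539.23
Buyer bears: origin terminal 596.34 + freight 4603.90 + insurance 170.53 + brokerage 500.46 + duty 51539.23 = 57410.46
Landed cost = invoice 240054.15 + 57410.46 = 297464.61

Total landed cost: GBP 297464.61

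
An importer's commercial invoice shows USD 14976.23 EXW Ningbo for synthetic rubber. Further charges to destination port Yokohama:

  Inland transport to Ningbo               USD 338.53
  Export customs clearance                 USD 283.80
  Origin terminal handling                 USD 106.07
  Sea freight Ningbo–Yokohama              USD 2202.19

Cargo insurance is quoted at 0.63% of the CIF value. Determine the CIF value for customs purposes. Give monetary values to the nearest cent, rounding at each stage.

CIF value: USD 18020.35

Let C be the CIF value. C = EXW price + pre-shipment costs + freight + 0.63% × C
C − 0.63% × C = 14976.23 + 338.53 + 283.80 + 106.07 + 2202.19
0.9937 × C = 17906.82
C = 17906.82 / 0.9937 = 18020.35
Insurance premium = 0.63% × 18020.35 = 113.53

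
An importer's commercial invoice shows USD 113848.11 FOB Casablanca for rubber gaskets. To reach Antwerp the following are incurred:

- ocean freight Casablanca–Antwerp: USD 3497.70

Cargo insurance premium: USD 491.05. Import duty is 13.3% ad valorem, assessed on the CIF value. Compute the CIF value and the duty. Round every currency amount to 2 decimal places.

CIF = FOB price + freight + insurance
CIF = 113848.11 + 3497.70 + 491.05 = 117836.86
Import duty = 117836.86 × 13.3% = 15672.30

CIF value: USD 117836.86; import duty: USD 15672.30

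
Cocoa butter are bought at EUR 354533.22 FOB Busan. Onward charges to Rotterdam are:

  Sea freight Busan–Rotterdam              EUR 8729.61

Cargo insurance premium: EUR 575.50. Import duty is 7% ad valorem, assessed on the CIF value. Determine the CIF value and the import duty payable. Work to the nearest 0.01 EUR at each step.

CIF value: EUR 363838.33; import duty: EUR 25468.68

CIF = FOB price + freight + insurance
CIF = 354533.22 + 8729.61 + 575.50 = 363838.33
Import duty = 363838.33 × 7% = 25468.68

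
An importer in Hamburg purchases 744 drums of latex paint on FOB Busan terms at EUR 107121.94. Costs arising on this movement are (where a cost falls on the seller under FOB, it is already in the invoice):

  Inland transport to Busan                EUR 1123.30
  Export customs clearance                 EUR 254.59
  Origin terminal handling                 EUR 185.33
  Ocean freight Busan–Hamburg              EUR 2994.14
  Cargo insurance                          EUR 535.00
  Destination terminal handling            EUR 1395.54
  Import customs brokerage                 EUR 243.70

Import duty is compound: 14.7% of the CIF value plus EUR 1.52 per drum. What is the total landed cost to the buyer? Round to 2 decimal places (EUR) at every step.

FOB: the seller bears costs until goods are on board at the origin port; the buyer bears freight, insurance and all costs thereafter.
Already in the invoice (seller's account under FOB): inland to port, export clearance, origin terminal — exclude.
CIF value = FOB price + freight + insurance = 107121.94 + 2994.14 + 535.00 = 110651.08
Ad valorem component: 110651.08 × 14.7% = 16265.71
Specific component: 744 × 1.52 = 1130.88
Import duty = 16265.71 + 1130.88 = 17396.59
Buyer bears: freight 2994.14 + insurance 535.00 + destination terminal 1395.54 + brokerage 243.70 + duty 17396.59 = 22564.97
Landed cost = invoice 107121.94 + 22564.97 = 129686.91

Total landed cost: EUR 129686.91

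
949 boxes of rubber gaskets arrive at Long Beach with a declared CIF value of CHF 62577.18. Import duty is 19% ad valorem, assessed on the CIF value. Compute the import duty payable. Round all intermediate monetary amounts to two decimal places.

Import duty = 62577.18 × 19% = 11889.66

Import duty: CHF 11889.66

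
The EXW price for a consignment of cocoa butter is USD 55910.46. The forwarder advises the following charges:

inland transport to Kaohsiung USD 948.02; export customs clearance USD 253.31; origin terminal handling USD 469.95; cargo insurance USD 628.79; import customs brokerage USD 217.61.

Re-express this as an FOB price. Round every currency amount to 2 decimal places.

Not relevant to the conversion: insurance, brokerage — on the buyer under both terms; not part of either seller's price.
From EXW to FOB, the seller additionally bears: inland to port, export clearance, origin terminal.
FOB price = 55910.46 + 948.02 + 253.31 + 469.95 = 57581.74

FOB price: USD 57581.74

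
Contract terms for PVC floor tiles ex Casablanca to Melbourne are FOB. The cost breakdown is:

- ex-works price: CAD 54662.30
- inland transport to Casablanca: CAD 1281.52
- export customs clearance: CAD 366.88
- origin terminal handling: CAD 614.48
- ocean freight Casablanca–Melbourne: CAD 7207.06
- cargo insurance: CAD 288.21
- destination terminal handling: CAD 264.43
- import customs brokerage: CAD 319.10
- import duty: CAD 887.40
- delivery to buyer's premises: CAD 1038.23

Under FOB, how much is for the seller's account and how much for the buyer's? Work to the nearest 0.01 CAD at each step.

Seller: CAD 56925.18; buyer: CAD 10004.43

FOB: the seller bears costs until goods are on board at the origin port; the buyer bears freight, insurance and all costs thereafter.
Seller's account: goods 54662.30 + inland to port 1281.52 + export clearance 366.88 + origin terminal 614.48 = 56925.18
Buyer's account: freight 7207.06 + insurance 288.21 + destination terminal 264.43 + brokerage 319.10 + duty 887.40 + delivery 1038.23 = 10004.43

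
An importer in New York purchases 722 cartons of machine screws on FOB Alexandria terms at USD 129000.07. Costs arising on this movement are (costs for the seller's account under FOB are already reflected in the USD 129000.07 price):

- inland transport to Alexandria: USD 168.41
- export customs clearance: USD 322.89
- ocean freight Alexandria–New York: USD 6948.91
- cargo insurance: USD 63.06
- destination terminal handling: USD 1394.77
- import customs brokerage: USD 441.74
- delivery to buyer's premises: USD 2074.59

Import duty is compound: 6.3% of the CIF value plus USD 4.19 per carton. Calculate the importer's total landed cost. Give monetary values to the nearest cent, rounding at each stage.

FOB: the seller bears costs until goods are on board at the origin port; the buyer bears freight, insurance and all costs thereafter.
Already in the invoice (seller's account under FOB): inland to port, export clearance — exclude.
CIF value = FOB price + freight + insurance = 129000.07 + 6948.91 + 63.06 = 136012.04
Ad valorem component: 136012.04 × 6.3% = 8568.76
Specific component: 722 × 4.19 = 3025.18
Import duty = 8568.76 + 3025.18 = 11593.94
Buyer bears: freight 6948.91 + insurance 63.06 + destination terminal 1394.77 + brokerage 441.74 + delivery 2074.59 + duty 11593.94 = 22517.01
Landed cost = invoice 129000.07 + 22517.01 = 151517.08

Total landed cost: USD 151517.08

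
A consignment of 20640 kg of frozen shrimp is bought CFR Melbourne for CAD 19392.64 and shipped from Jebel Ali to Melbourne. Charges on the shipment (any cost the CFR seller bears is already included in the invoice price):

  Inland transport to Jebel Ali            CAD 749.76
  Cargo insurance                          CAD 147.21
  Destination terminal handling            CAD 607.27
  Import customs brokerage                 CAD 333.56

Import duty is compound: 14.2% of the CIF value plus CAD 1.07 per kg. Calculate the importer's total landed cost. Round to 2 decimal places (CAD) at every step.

Total landed cost: CAD 45340.14

CFR: the seller pays costs through ocean freight to the destination port, but not insurance.
Already in the invoice (seller's account under CFR): inland to port — exclude.
CIF value = CFR price + insurance = 19392.64 + 147.21 = 19539.85
Ad valorem component: 19539.85 × 14.2% = 2774.66
Specific component: 20640 × 1.07 = 22084.80
Import duty = 2774.66 + 22084.80 = 24859.46
Buyer bears: insurance 147.21 + destination terminal 607.27 + brokerage 333.56 + duty 24859.46 = 25947.50
Landed cost = invoice 19392.64 + 25947.50 = 45340.14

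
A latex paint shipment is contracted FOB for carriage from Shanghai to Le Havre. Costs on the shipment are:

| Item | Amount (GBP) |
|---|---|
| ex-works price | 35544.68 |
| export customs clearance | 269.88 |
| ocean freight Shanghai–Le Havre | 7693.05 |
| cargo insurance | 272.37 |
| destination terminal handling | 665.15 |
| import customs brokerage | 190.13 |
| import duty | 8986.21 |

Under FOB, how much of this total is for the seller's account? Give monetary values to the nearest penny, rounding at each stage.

FOB: the seller bears costs until goods are on board at the origin port; the buyer bears freight, insurance and all costs thereafter.
Seller's account: goods 35544.68 + export clearance 269.88 = 35814.56
Buyer's account: freight 7693.05 + insurance 272.37 + destination terminal 665.15 + brokerage 190.13 + duty 8986.21 = 17806.91

Seller's account: GBP 35814.56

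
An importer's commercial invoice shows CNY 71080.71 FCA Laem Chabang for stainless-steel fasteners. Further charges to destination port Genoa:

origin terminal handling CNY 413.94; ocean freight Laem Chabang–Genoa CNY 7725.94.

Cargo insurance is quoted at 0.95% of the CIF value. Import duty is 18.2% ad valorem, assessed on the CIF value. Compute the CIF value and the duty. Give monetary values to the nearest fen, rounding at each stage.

Let C be the CIF value. C = FCA price + pre-shipment costs + freight + 0.95% × C
C − 0.95% × C = 71080.71 + 413.94 + 7725.94
0.9905 × C = 79220.59
C = 79220.59 / 0.9905 = 79980.40
Insurance premium = 0.95% × 79980.40 = 759.81
Import duty = 79980.40 × 18.2% = 14556.43

CIF value: CNY 79980.40; import duty: CNY 14556.43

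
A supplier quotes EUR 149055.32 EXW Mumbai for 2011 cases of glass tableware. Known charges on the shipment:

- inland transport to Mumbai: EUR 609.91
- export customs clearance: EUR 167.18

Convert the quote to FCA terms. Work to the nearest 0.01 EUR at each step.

From EXW to FCA, the seller additionally bears: inland to port, export clearance.
FCA price = 149055.32 + 609.91 + 167.18 = 149832.41

FCA price: EUR 149832.41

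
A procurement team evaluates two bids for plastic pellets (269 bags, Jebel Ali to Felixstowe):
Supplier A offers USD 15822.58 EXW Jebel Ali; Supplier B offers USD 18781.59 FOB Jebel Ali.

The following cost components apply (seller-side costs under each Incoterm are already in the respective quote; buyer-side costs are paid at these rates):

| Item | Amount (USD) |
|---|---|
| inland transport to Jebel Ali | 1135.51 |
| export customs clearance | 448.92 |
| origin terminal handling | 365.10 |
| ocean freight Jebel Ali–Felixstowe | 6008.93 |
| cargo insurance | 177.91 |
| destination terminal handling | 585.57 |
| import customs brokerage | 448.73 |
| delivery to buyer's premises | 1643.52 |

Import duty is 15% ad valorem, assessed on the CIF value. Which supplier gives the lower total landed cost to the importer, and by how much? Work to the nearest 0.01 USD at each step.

Supplier A is cheaper by USD 1160.90

Supplier A (EXW):
CIF value = EXW price + inland to port + export clearance + origin terminal + freight + insurance = 15822.58 + 1135.51 + 448.92 + 365.10 + 6008.93 + 177.91 = 23958.95
Import duty = 23958.95 × 15% = 3593.84
Buyer bears (A): 1135.51 + 448.92 + 365.10 + 6008.93 + 177.91 + 585.57 + 448.73 + 1643.52 = 10814.19
Landed cost (A) = invoice 15822.58 + 10814.19 + duty 3593.84 = 30230.61
Supplier B (FOB):
CIF value = FOB price + freight + insurance = 18781.59 + 6008.93 + 177.91 = 24968.43
Import duty = 24968.43 × 15% = 3745.26
Buyer bears (B): 6008.93 + 177.91 + 585.57 + 448.73 + 1643.52 = 8864.66
Landed cost (B) = invoice 18781.59 + 8864.66 + duty 3745.26 = 31391.51
Difference = |30230.61 − 31391.51| = 1160.90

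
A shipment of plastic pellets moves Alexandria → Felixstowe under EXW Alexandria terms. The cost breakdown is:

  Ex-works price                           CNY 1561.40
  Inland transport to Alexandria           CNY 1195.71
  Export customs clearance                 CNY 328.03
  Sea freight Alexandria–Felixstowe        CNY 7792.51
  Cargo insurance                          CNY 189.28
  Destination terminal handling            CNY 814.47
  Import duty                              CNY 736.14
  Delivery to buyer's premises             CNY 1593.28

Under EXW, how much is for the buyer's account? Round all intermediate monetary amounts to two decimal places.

Buyer's account: CNY 12649.42

EXW: the seller makes goods available at their premises; the buyer bears all onward costs.
Seller's account: goods 1561.40 = 1561.40
Buyer's account: inland to port 1195.71 + export clearance 328.03 + freight 7792.51 + insurance 189.28 + destination terminal 814.47 + duty 736.14 + delivery 1593.28 = 12649.42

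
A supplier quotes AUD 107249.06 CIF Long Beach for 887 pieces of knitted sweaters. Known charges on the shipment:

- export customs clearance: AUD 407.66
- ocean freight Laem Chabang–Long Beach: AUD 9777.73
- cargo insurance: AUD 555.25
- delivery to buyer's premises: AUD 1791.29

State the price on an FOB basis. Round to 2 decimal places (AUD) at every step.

Not relevant to the conversion: export clearance — on the seller under both CIF and FOB; already in the CIF price and stays in the FOB price. delivery — on the buyer under both terms; not part of either seller's price.
From CIF to FOB, the seller no longer bears: freight, insurance.
FOB price = 107249.06 − 9777.73 − 555.25 = 96916.08

FOB price: AUD 96916.08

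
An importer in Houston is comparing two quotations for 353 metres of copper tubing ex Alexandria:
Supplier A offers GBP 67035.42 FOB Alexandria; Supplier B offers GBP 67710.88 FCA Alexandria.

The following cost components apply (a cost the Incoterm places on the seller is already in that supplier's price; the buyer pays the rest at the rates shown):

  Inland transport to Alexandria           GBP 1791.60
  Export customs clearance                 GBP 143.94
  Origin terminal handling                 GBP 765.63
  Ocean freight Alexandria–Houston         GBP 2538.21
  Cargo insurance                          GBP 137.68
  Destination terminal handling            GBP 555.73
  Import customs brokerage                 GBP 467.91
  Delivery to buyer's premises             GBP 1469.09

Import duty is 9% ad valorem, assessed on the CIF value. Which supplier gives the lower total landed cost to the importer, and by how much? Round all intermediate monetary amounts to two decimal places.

Supplier A (FOB):
CIF value = FOB price + freight + insurance = 67035.42 + 2538.21 + 137.68 = 69711.31
Import duty = 69711.31 × 9% = 6274.02
Buyer bears (A): 2538.21 + 137.68 + 555.73 + 467.91 + 1469.09 = 5168.62
Landed cost (A) = invoice 67035.42 + 5168.62 + duty 6274.02 = 78478.06
Supplier B (FCA):
CIF value = FCA price + origin terminal + freight + insurance = 67710.88 + 765.63 + 2538.21 + 137.68 = 71152.40
Import duty = 71152.40 × 9% = 6403.72
Buyer bears (B): 765.63 + 2538.21 + 137.68 + 555.73 + 467.91 + 1469.09 = 5934.25
Landed cost (B) = invoice 67710.88 + 5934.25 + duty 6403.72 = 80048.85
Difference = |78478.06 − 80048.85| = 1570.79

Supplier A is cheaper by GBP 1570.79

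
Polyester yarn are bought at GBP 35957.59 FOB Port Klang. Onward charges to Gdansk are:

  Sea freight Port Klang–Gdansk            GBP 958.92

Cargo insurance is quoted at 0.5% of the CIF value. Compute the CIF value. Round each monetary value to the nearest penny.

CIF value: GBP 37102.02

Let C be the CIF value. C = FOB price + freight + 0.5% × C
C − 0.5% × C = 35957.59 + 958.92
0.995 × C = 36916.51
C = 36916.51 / 0.995 = 37102.02
Insurance premium = 0.5% × 37102.02 = 185.51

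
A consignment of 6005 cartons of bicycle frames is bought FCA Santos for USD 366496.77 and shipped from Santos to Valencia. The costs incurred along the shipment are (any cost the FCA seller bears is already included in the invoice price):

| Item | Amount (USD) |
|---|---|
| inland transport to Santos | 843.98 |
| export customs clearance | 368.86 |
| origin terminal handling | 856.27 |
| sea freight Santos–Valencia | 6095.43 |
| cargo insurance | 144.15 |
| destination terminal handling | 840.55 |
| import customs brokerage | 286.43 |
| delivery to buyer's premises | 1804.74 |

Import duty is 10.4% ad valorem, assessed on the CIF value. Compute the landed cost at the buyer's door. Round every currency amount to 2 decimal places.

Total landed cost: USD 415377.97

FCA: the seller delivers export-cleared goods to the carrier; the buyer bears costs from that point.
Already in the invoice (seller's account under FCA): inland to port, export clearance — exclude.
CIF value = FCA price + origin terminal + freight + insurance = 366496.77 + 856.27 + 6095.43 + 144.15 = 373592.62
Import duty = 373592.62 × 10.4% = 38853.63
Buyer bears: origin terminal 856.27 + freight 6095.43 + insurance 144.15 + destination terminal 840.55 + brokerage 286.43 + delivery 1804.74 + duty 38853.63 = 48881.20
Landed cost = invoice 366496.77 + 48881.20 = 415377.97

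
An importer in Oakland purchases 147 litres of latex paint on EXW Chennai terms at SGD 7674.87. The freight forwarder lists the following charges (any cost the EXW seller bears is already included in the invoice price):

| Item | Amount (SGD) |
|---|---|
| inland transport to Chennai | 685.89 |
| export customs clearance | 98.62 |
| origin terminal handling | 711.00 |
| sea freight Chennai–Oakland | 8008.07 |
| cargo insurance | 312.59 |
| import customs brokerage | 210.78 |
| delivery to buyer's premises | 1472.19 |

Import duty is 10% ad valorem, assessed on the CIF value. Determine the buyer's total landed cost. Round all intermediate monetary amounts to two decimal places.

EXW: the seller makes goods available at their premises; the buyer bears all onward costs.
CIF value = EXW price + inland to port + export clearance + origin terminal + freight + insurance = 7674.87 + 685.89 + 98.62 + 711.00 + 8008.07 + 312.59 = 17491.04
Import duty = 17491.04 × 10% = 1749.10
Buyer bears: inland to port 685.89 + export clearance 98.62 + origin terminal 711.00 + freight 8008.07 + insurance 312.59 + brokerage 210.78 + delivery 1472.19 + duty 1749.10 = 13248.24
Landed cost = invoice 7674.87 + 13248.24 = 20923.11

Total landed cost: SGD 20923.11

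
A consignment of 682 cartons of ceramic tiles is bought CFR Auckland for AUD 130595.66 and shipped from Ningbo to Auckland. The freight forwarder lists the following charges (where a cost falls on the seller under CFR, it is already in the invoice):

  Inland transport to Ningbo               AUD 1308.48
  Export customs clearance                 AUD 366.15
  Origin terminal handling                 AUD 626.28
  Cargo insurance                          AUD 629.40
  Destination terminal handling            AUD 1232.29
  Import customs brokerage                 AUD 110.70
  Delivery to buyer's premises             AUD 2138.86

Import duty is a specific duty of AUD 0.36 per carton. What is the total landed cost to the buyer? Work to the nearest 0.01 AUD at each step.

Total landed cost: AUD 134952.43

CFR: the seller pays costs through ocean freight to the destination port, but not insurance.
Already in the invoice (seller's account under CFR): inland to port, export clearance, origin terminal — exclude.
CIF value = CFR price + insurance = 130595.66 + 629.40 = 131225.06
Import duty = 682 × 0.36 = 245.52
Buyer bears: insurance 629.40 + destination terminal 1232.29 + brokerage 110.70 + delivery 2138.86 + duty 245.52 = 4356.77
Landed cost = invoice 130595.66 + 4356.77 = 134952.43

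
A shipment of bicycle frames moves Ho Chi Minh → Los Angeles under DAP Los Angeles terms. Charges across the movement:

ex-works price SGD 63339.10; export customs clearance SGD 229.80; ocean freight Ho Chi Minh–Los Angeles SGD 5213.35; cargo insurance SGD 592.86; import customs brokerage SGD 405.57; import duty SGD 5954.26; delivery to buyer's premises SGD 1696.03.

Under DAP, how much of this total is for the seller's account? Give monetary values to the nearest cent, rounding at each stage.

Seller's account: SGD 71071.14

DAP: the seller bears all costs to the named destination except import duty and clearance.
Seller's account: goods 63339.10 + export clearance 229.80 + freight 5213.35 + insurance 592.86 + delivery 1696.03 = 71071.14
Buyer's account: brokerage 405.57 + duty 5954.26 = 6359.83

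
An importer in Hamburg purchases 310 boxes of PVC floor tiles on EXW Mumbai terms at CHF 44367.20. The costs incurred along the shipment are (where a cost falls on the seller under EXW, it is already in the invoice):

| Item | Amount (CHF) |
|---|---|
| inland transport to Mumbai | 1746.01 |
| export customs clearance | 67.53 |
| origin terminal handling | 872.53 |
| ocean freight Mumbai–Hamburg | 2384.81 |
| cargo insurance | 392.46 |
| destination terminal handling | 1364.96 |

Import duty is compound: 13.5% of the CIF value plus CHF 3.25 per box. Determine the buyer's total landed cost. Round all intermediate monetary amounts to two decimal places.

EXW: the seller makes goods available at their premises; the buyer bears all onward costs.
CIF value = EXW price + inland to port + export clearance + origin terminal + freight + insurance = 44367.20 + 1746.01 + 67.53 + 872.53 + 2384.81 + 392.46 = 49830.54
Ad valorem component: 49830.54 × 13.5% = 6727.12
Specific component: 310 × 3.25 = 1007.50
Import duty = 6727.12 + 1007.50 = 7734.62
Buyer bears: inland to port 1746.01 + export clearance 67.53 + origin terminal 872.53 + freight 2384.81 + insurance 392.46 + destination terminal 1364.96 + duty 7734.62 = 14562.92
Landed cost = invoice 44367.20 + 14562.92 = 58930.12

Total landed cost: CHF 58930.12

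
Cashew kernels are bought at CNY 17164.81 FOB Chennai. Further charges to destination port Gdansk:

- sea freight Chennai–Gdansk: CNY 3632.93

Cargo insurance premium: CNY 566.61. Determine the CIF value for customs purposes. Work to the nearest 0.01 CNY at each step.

CIF value: CNY 21364.35

CIF = FOB price + freight + insurance
CIF = 17164.81 + 3632.93 + 566.61 = 21364.35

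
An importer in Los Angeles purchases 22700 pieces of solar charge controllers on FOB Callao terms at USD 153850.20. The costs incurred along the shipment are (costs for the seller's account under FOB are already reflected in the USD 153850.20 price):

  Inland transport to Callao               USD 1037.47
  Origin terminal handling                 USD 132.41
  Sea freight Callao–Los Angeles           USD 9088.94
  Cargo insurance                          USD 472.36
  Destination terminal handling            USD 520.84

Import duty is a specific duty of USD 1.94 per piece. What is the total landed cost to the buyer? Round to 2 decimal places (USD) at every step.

FOB: the seller bears costs until goods are on board at the origin port; the buyer bears freight, insurance and all costs thereafter.
Already in the invoice (seller's account under FOB): inland to port, origin terminal — exclude.
CIF value = FOB price + freight + insurance = 153850.20 + 9088.94 + 472.36 = 163411.50
Import duty = 22700 × 1.94 = 44038.00
Buyer bears: freight 9088.94 + insurance 472.36 + destination terminal 520.84 + duty 44038.00 = 54120.14
Landed cost = invoice 153850.20 + 54120.14 = 207970.34

Total landed cost: USD 207970.34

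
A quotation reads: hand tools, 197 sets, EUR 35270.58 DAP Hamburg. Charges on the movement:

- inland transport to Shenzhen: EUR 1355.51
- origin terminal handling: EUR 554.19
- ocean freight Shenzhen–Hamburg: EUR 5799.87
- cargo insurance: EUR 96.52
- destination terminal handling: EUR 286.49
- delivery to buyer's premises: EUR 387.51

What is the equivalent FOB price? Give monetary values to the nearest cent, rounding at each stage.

Not relevant to the conversion: origin terminal, inland to port — on the seller under both DAP and FOB; already in the DAP price and stays in the FOB price.
From DAP to FOB, the seller no longer bears: freight, insurance, destination terminal, delivery.
FOB price = 35270.58 − 5799.87 − 96.52 − 286.49 − 387.51 = 28700.19

FOB price: EUR 28700.19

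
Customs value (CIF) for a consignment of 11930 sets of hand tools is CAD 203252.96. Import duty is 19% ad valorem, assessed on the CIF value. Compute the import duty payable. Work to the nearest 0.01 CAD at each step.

Import duty = 203252.96 × 19% = 38618.06

Import duty: CAD 38618.06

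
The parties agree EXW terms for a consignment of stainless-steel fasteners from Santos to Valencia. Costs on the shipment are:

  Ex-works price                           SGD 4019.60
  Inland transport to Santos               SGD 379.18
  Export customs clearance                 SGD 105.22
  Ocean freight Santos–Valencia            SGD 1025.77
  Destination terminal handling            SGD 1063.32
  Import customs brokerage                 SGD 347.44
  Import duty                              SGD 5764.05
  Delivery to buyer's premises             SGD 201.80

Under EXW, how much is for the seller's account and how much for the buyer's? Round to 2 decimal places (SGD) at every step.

EXW: the seller makes goods available at their premises; the buyer bears all onward costs.
Seller's account: goods 4019.60 = 4019.60
Buyer's account: inland to port 379.18 + export clearance 105.22 + freight 1025.77 + destination terminal 1063.32 + brokerage 347.44 + duty 5764.05 + delivery 201.80 = 8886.78

Seller: SGD 4019.60; buyer: SGD 8886.78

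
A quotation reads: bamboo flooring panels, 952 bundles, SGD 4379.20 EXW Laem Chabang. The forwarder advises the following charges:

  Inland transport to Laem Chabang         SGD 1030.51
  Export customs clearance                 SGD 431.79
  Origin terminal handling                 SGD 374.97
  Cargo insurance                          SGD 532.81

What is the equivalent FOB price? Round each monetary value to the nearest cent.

FOB price: SGD 6216.47

Not relevant to the conversion: insurance — on the buyer under both terms; not part of either seller's price.
From EXW to FOB, the seller additionally bears: inland to port, export clearance, origin terminal.
FOB price = 4379.20 + 1030.51 + 431.79 + 374.97 = 6216.47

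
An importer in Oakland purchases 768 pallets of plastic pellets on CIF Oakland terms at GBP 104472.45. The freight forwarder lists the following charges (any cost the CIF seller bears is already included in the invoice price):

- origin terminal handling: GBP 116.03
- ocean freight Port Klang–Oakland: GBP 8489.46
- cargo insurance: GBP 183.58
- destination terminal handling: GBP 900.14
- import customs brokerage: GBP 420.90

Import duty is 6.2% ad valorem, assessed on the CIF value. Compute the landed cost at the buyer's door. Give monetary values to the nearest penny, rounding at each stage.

CIF: the seller pays costs through ocean freight and marine insurance to the destination port.
Already in the invoice (seller's account under CIF): origin terminal, freight, insurance — exclude.
The CIF price already equals the CIF value: 104472.45
Import duty = 104472.45 × 6.2% = 6477.29
Buyer bears: destination terminal 900.14 + brokerage 420.90 + duty 6477.29 = 7798.33
Landed cost = invoice 104472.45 + 7798.33 = 112270.78

Total landed cost: GBP 112270.78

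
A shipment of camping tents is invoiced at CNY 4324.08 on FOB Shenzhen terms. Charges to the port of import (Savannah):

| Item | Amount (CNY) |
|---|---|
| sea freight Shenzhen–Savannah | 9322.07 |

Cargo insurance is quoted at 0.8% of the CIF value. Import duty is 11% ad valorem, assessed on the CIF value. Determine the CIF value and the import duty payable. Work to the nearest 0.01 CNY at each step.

Let C be the CIF value. C = FOB price + freight + 0.8% × C
C − 0.8% × C = 4324.08 + 9322.07
0.992 × C = 13646.15
C = 13646.15 / 0.992 = 13756.20
Insurance premium = 0.8% × 13756.20 = 110.05
Import duty = 13756.20 × 11% = 1513.18

CIF value: CNY 13756.20; import duty: CNY 1513.18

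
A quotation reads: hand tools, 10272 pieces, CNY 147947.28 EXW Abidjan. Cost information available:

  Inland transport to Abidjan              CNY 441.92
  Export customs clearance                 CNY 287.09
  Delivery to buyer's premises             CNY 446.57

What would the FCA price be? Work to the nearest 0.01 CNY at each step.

FCA price: CNY 148676.29

Not relevant to the conversion: delivery — on the buyer under both terms; not part of either seller's price.
From EXW to FCA, the seller additionally bears: inland to port, export clearance.
FCA price = 147947.28 + 441.92 + 287.09 = 148676.29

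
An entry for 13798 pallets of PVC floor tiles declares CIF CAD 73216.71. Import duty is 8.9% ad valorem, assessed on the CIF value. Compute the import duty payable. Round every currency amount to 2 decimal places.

Import duty: CAD 6516.29

Import duty = 73216.71 × 8.9% = 6516.29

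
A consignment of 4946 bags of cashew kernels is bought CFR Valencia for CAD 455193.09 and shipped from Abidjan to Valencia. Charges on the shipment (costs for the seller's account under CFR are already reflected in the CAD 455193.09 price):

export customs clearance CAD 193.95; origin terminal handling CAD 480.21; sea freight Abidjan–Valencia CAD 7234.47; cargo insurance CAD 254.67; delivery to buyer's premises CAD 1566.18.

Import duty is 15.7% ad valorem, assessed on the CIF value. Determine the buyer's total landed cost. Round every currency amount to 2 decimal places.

CFR: the seller pays costs through ocean freight to the destination port, but not insurance.
Already in the invoice (seller's account under CFR): export clearance, origin terminal, freight — exclude.
CIF value = CFR price + insurance = 455193.09 + 254.67 = 455447.76
Import duty = 455447.76 × 15.7% = 71505.30
Buyer bears: insurance 254.67 + delivery 1566.18 + duty 71505.30 = 73326.15
Landed cost = invoice 455193.09 + 73326.15 = 528519.24

Total landed cost: CAD 528519.24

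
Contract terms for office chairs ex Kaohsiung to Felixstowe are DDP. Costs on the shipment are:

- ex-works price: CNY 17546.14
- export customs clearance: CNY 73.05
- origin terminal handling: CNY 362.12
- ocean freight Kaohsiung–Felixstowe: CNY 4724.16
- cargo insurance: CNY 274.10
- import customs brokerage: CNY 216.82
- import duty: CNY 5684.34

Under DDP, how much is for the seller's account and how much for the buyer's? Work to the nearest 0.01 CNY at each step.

DDP: the seller bears all costs including import duty.
Seller's account: goods 17546.14 + export clearance 73.05 + origin terminal 362.12 + freight 4724.16 + insurance 274.10 + brokerage 216.82 + duty 5684.34 = 28880.73
Buyer's account: 0.00

Seller: CNY 28880.73; buyer: CNY 0.00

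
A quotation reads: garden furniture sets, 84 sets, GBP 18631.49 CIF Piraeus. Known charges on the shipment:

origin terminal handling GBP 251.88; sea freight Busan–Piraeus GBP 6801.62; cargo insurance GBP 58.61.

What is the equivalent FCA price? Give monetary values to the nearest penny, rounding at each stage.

From CIF to FCA, the seller no longer bears: origin terminal, freight, insurance.
FCA price = 18631.49 − 251.88 − 6801.62 − 58.61 = 11519.38

FCA price: GBP 11519.38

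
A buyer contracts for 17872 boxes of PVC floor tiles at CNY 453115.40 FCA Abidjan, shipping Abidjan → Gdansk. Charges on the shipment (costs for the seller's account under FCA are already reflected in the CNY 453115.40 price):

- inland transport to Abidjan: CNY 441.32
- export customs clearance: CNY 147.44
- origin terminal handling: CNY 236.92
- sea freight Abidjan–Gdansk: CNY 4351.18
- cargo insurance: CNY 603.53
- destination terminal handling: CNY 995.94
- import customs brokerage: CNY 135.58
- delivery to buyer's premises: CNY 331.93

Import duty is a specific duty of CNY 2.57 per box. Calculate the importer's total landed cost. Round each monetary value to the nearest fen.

FCA: the seller delivers export-cleared goods to the carrier; the buyer bears costs from that point.
Already in the invoice (seller's account under FCA): inland to port, export clearance — exclude.
CIF value = FCA price + origin terminal + freight + insurance = 453115.40 + 236.92 + 4351.18 + 603.53 = 458307.03
Import duty = 17872 × 2.57 = 45931.04
Buyer bears: origin terminal 236.92 + freight 4351.18 + insurance 603.53 + destination terminal 995.94 + brokerage 135.58 + delivery 331.93 + duty 45931.04 = 52586.12
Landed cost = invoice 453115.40 + 52586.12 = 505701.52

Total landed cost: CNY 505701.52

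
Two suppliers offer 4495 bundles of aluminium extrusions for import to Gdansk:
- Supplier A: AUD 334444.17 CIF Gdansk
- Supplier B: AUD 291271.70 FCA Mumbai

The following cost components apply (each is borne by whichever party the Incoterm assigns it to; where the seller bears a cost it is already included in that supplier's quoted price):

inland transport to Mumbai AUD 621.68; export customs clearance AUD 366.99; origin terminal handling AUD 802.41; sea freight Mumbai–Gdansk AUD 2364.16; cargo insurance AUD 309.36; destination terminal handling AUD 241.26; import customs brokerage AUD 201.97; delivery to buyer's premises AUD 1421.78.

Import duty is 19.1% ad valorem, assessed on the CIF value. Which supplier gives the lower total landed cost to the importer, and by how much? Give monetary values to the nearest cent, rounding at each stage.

Supplier B is cheaper by AUD 47278.58

Supplier A (CIF):
The CIF price already equals the CIF value: 334444.17
Import duty = 334444.17 × 19.1% = 63878.84
Buyer bears (A): 241.26 + 201.97 + 1421.78 = 1865.01
Landed cost (A) = invoice 334444.17 + 1865.01 + duty 63878.84 = 400188.02
Supplier B (FCA):
CIF value = FCA price + origin terminal + freight + insurance = 291271.70 + 802.41 + 2364.16 + 309.36 = 294747.63
Import duty = 294747.63 × 19.1% = 56296.80
Buyer bears (B): 802.41 + 2364.16 + 309.36 + 241.26 + 201.97 + 1421.78 = 5340.94
Landed cost (B) = invoice 291271.70 + 5340.94 + duty 56296.80 = 352909.44
Difference = |400188.02 − 352909.44| = 47278.58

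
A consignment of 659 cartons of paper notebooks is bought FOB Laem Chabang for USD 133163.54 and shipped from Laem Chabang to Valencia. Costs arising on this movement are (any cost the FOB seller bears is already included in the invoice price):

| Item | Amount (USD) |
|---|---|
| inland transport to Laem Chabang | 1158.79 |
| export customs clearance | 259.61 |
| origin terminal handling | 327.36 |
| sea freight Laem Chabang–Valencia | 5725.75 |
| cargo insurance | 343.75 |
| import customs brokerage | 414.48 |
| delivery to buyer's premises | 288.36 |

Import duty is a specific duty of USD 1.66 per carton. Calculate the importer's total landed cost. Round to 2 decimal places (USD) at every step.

Total landed cost: USD 141029.82

FOB: the seller bears costs until goods are on board at the origin port; the buyer bears freight, insurance and all costs thereafter.
Already in the invoice (seller's account under FOB): inland to port, export clearance, origin terminal — exclude.
CIF value = FOB price + freight + insurance = 133163.54 + 5725.75 + 343.75 = 139233.04
Import duty = 659 × 1.66 = 1093.94
Buyer bears: freight 5725.75 + insurance 343.75 + brokerage 414.48 + delivery 288.36 + duty 1093.94 = 7866.28
Landed cost = invoice 133163.54 + 7866.28 = 141029.82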